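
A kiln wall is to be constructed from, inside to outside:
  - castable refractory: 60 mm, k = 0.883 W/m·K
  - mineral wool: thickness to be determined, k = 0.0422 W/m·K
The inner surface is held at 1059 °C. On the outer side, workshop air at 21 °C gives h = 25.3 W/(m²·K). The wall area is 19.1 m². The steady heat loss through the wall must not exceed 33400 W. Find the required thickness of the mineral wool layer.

L ≈ 20.5 mm

Using the resistance-network approach (series):
R_castable refractory = L/(kA) = 0.06/(0.883×19.1) = 0.003558 K/W
R_outer film = 1/(h_o·A) = 1/(25.3×19.1) = 0.002069 K/W
Sum of the known resistances R_other = 0.005627 K/W
Required total resistance R_tot = ΔT/Q_allow = 1038/33400 = 0.03108 K/W
R_mineral wool = R_tot − R_other = 0.02545 K/W
L = R·k·A = 0.02545×0.0422×19.1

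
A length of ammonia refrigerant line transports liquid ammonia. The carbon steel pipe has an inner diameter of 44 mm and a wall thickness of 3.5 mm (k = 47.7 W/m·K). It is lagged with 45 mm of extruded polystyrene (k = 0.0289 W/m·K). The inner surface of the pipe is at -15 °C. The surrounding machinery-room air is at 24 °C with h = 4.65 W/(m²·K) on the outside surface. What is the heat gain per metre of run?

Radial resistances (cylindrical: R_cond = ln(r_o/r_i)/(2πkL), R_conv = 1/(h·2πrL)):
R_carbon steel pipe wall = ln(25.5/22)/(2π×47.7×1) = 4.926×10^-4 K/W
R_extruded polystyrene = ln(70.5/25.5)/(2π×0.0289×1) = 5.6 K/W
R_outer film = 1/(h_o·2πr_oL) = 1/(4.65×2π×0.0705×1) = 0.4855 K/W
R_total = 6.086 K/W
Q = ΔT/R_total = 39/6.086

q′ ≈ 6.41 W/m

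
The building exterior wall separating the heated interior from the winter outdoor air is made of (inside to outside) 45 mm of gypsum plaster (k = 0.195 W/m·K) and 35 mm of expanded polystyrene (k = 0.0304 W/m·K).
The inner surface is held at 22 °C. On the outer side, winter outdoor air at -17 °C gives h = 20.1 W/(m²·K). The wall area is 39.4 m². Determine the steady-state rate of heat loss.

Q ≈ 1070 W

Model the wall as resistances in series:
R_gypsum plaster = L/(kA) = 0.045/(0.195×39.4) = 0.005857 K/W
R_expanded polystyrene = L/(kA) = 0.035/(0.0304×39.4) = 0.02922 K/W
R_outer film = 1/(h_o·A) = 1/(20.1×39.4) = 0.001263 K/W
R_total = 0.03634 K/W
Q = ΔT / R_total = 39 / 0.03634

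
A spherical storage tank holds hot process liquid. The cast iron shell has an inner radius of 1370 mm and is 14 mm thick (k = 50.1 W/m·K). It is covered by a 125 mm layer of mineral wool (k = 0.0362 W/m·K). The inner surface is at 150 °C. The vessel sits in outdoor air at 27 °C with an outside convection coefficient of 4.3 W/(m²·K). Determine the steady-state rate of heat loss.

Q ≈ 880 W

Radial (spherical) resistances in series:
R_cast iron shell = (1/1.37 − 1/1.384)/(4π×50.1) = 1.173×10^-5 K/W
R_mineral wool = (1/1.384 − 1/1.509)/(4π×0.0362) = 0.1316 K/W
R_outer film = 1/(h·4πr_o²) = 1/(4.3×4π×1.509²) = 0.008127 K/W
R_total = 0.1397 K/W
Q = ΔT/R_total = 123/0.1397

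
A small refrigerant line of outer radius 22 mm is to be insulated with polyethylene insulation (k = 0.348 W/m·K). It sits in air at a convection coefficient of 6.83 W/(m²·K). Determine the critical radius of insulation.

For a cylinder r_cr = k/h = 0.348/6.83
r_cr = 51 mm; since the bare radius (22 mm) is below r_cr, adding a thin layer of insulation will *increase* heat loss.

r_cr ≈ 51 mm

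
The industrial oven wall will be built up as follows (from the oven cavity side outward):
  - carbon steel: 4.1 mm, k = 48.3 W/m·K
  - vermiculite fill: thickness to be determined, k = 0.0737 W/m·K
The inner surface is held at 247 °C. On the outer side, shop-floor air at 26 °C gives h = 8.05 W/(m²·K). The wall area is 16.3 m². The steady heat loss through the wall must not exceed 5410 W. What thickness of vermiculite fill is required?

L ≈ 39.9 mm

Treating each layer as a thermal resistance in series:
R_carbon steel = L/(kA) = 0.0041/(48.3×16.3) = 5.208×10^-6 K/W
R_outer film = 1/(h_o·A) = 1/(8.05×16.3) = 0.007621 K/W
Sum of the known resistances R_other = 0.007626 K/W
Required total resistance R_tot = ΔT/Q_allow = 221/5410 = 0.04085 K/W
R_vermiculite fill = R_tot − R_other = 0.03322 K/W
L = R·k·A = 0.03322×0.0737×16.3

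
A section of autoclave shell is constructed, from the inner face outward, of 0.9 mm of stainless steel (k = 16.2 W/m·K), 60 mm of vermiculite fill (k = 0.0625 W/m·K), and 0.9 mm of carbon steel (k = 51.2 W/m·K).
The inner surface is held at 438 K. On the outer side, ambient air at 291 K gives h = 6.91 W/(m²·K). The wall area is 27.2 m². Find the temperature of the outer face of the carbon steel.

T ≈ 310 K

Thermal resistances in series:
R_stainless steel = L/(kA) = 0.0009/(16.2×27.2) = 2.042×10^-6 K/W
R_vermiculite fill = L/(kA) = 0.06/(0.0625×27.2) = 0.03529 K/W
R_carbon steel = L/(kA) = 0.0009/(51.2×27.2) = 6.463×10^-7 K/W
R_outer film = 1/(h_o·A) = 1/(6.91×27.2) = 0.005321 K/W
R_total = 0.04062 K/W;  Q = ΔT/R_total = 147/0.04062 = 3619 W
T_interface = T_inner − Q·ΣR(inner→interface) = 438 − 3620×0.0353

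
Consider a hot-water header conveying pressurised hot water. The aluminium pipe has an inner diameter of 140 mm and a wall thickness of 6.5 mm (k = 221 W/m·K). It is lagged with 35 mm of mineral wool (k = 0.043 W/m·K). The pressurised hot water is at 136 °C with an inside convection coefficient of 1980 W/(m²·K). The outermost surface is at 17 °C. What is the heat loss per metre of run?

q′ ≈ 85.3 W/m

For a radial system each layer contributes R = ln(r_out/r_in)/(2πkL); films add R = 1/(hA).
R_inner film = 1/(h_i·2πr₁L) = 1/(1980×2π×0.07×1) = 0.001148 K/W
R_aluminium pipe wall = ln(76.5/70)/(2π×221×1) = 6.395×10^-5 K/W
R_mineral wool = ln(111.5/76.5)/(2π×0.043×1) = 1.394 K/W
R_total = 1.396 K/W
Q = ΔT/R_total = 119/1.396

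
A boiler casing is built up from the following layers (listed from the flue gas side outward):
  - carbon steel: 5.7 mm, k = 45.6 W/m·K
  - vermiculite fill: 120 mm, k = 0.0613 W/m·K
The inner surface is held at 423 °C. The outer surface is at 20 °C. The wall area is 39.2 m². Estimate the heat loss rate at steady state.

Model the wall as resistances in series:
R_carbon steel = L/(kA) = 0.0057/(45.6×39.2) = 3.189×10^-6 K/W
R_vermiculite fill = L/(kA) = 0.12/(0.0613×39.2) = 0.04994 K/W
R_total = 0.04994 K/W
Q = ΔT / R_total = 403 / 0.04994

Q ≈ 8070 W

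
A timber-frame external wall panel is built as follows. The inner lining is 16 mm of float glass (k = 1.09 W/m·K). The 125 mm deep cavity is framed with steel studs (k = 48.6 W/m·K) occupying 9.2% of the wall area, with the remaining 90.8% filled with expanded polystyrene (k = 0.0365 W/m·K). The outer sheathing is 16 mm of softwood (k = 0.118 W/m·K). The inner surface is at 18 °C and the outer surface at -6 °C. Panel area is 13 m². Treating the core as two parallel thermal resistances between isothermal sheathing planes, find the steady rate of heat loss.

Q ≈ 1750 W

Sheathing layers in series; stud and cavity paths in parallel between them.
R_inner = 0.016/(1.09×13) = 0.001129 K/W
R_stud  = 0.125/(48.6×0.092×13) = 0.002151 K/W
R_cav   = 0.125/(0.0365×0.908×13) = 0.2901 K/W
1/R_core = 1/R_stud + 1/R_cav → R_core = 0.002135 K/W
R_outer = 0.016/(0.118×13) = 0.01043 K/W
R_total = 0.01369 K/W
Q = ΔT/R_total = 24/0.01369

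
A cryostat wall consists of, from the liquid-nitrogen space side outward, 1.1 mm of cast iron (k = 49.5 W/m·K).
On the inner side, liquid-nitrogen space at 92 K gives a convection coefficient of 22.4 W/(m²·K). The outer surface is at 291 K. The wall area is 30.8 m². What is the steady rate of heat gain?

Series thermal resistances:
R_inner film = 1/(h_i·A) = 1/(22.4×30.8) = 0.001449 K/W
R_cast iron = L/(kA) = 0.0011/(49.5×30.8) = 7.215×10^-7 K/W
R_total = 0.00145 K/W
Q = ΔT / R_total = 199 / 0.00145

Q ≈ 137000 W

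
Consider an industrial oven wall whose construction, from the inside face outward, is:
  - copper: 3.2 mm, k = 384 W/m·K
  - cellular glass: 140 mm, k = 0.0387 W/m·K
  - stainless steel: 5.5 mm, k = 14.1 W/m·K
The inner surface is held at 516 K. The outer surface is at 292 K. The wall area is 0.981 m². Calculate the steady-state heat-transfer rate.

Q ≈ 60.7 W

Using the resistance-network approach (series):
R_copper = L/(kA) = 0.0032/(384×0.981) = 8.495×10^-6 K/W
R_cellular glass = L/(kA) = 0.14/(0.0387×0.981) = 3.688 K/W
R_stainless steel = L/(kA) = 0.0055/(14.1×0.981) = 3.976×10^-4 K/W
R_total = 3.688 K/W
Q = ΔT / R_total = 224 / 3.688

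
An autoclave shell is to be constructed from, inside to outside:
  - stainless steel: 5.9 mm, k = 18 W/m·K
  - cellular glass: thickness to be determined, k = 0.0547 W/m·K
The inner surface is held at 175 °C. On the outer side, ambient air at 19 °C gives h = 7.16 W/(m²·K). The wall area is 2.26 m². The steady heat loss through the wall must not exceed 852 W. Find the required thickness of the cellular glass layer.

L ≈ 15 mm

Thermal resistances in series:
R_stainless steel = L/(kA) = 0.0059/(18×2.26) = 1.45×10^-4 K/W
R_outer film = 1/(h_o·A) = 1/(7.16×2.26) = 0.0618 K/W
Sum of the known resistances R_other = 0.06194 K/W
Required total resistance R_tot = ΔT/Q_allow = 156/852 = 0.1831 K/W
R_cellular glass = R_tot − R_other = 0.1212 K/W
L = R·k·A = 0.1212×0.0547×2.26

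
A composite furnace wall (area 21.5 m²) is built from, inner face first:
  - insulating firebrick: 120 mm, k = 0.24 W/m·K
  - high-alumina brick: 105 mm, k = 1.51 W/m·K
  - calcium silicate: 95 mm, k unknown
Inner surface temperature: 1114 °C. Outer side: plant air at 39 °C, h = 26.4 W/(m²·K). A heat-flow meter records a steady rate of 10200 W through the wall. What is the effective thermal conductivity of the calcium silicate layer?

Model the wall as resistances in series:
R_insulating firebrick = L/(kA) = 0.12/(0.24×21.5) = 0.02326 K/W
R_high-alumina brick = L/(kA) = 0.105/(1.51×21.5) = 0.003234 K/W
R_outer film = 1/(h_o·A) = 1/(26.4×21.5) = 0.001762 K/W
Sum of known resistances R_other = 0.02825 K/W
Total R = ΔT/Q = 1075/10200 = 0.1054 K/W
R_calcium silicate = R_total − R_other = 0.07714 K/W
k = L/(R·A) = 0.095/(0.07714×21.5)

k ≈ 0.0573 W/(m·K)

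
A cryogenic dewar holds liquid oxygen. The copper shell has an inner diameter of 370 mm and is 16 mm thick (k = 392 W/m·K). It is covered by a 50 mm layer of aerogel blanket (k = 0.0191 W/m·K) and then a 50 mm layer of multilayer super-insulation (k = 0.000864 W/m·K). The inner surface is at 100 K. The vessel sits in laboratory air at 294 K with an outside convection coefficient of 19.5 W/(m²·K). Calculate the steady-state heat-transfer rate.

Each spherical layer contributes R = (1/r_i − 1/r_o)/(4πk):
R_copper shell = (1/0.185 − 1/0.201)/(4π×392) = 8.735×10^-5 K/W
R_aerogel blanket = (1/0.201 − 1/0.251)/(4π×0.0191) = 4.129 K/W
R_multilayer super-insulation = (1/0.251 − 1/0.301)/(4π×0.000864) = 60.95 K/W
R_outer film = 1/(h·4πr_o²) = 1/(19.5×4π×0.301²) = 0.04504 K/W
R_total = 65.13 K/W
Q = ΔT/R_total = 194/65.13

Q ≈ 2.98 W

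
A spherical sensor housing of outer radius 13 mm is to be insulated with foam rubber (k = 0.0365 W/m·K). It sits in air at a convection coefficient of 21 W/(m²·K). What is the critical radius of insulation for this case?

For a sphere r_cr = 2k/h = 2×0.0365/21
r_cr = 3.48 mm; since the bare radius (13 mm) is above r_cr, any added insulation will reduce heat loss.

r_cr ≈ 3.48 mm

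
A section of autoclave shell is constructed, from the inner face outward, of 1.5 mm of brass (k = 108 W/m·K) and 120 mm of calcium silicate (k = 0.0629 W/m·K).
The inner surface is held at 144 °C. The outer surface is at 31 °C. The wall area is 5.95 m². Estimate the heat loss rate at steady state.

Q ≈ 352 W

Using the resistance-network approach (series):
R_brass = L/(kA) = 0.0015/(108×5.95) = 2.334×10^-6 K/W
R_calcium silicate = L/(kA) = 0.12/(0.0629×5.95) = 0.3206 K/W
R_total = 0.3206 K/W
Q = ΔT / R_total = 113 / 0.3206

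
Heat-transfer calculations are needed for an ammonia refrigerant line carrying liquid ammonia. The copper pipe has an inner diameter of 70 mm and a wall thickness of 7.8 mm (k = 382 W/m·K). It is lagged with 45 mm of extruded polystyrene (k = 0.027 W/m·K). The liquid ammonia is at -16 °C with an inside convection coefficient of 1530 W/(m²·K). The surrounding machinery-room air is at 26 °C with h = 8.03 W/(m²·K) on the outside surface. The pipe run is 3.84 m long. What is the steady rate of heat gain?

Q ≈ 36.1 W

Treating each annulus and film as a series resistance:
R_inner film = 1/(h_i·2πr₁L) = 1/(1530×2π×0.035×3.84) = 7.74×10^-4 K/W
R_copper pipe wall = ln(42.8/35)/(2π×382×3.84) = 2.183×10^-5 K/W
R_extruded polystyrene = ln(87.8/42.8)/(2π×0.027×3.84) = 1.103 K/W
R_outer film = 1/(h_o·2πr_oL) = 1/(8.03×2π×0.0878×3.84) = 0.05879 K/W
R_total = 1.163 K/W
Q = ΔT/R_total = 42/1.163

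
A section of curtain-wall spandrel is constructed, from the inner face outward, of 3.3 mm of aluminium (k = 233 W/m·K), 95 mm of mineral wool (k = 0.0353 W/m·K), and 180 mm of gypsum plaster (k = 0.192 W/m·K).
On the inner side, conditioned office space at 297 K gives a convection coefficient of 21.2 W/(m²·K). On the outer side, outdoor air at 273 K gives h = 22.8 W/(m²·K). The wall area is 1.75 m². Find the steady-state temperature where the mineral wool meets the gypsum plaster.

T ≈ 279 K

Treating each layer as a thermal resistance in series:
R_inner film = 1/(h_i·A) = 1/(21.2×1.75) = 0.02695 K/W
R_aluminium = L/(kA) = 0.0033/(233×1.75) = 8.093×10^-6 K/W
R_mineral wool = L/(kA) = 0.095/(0.0353×1.75) = 1.538 K/W
R_gypsum plaster = L/(kA) = 0.18/(0.192×1.75) = 0.5357 K/W
R_outer film = 1/(h_o·A) = 1/(22.8×1.75) = 0.02506 K/W
R_total = 2.126 K/W;  Q = ΔT/R_total = 24/2.126 = 11.29 W
T_interface = T_inner − Q·ΣR(inner→interface) = 297 − 11.3×1.565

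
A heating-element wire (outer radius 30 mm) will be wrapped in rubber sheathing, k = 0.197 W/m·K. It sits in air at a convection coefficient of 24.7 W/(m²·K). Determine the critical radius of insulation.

r_cr ≈ 7.98 mm

For a cylinder r_cr = k/h = 0.197/24.7
r_cr = 7.98 mm; since the bare radius (30 mm) is above r_cr, any added insulation will reduce heat loss.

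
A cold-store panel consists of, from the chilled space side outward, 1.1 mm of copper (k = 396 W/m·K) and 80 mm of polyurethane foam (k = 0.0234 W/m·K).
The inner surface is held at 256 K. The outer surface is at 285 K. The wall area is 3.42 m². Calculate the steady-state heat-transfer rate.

Q ≈ 29 W

Thermal resistances in series:
R_copper = L/(kA) = 0.0011/(396×3.42) = 8.122×10^-7 K/W
R_polyurethane foam = L/(kA) = 0.08/(0.0234×3.42) = 0.9997 K/W
R_total = 0.9997 K/W
Q = ΔT / R_total = 29 / 0.9997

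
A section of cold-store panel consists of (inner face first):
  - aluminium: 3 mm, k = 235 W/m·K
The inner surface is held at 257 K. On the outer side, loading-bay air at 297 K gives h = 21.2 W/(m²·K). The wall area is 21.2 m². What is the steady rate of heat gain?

Q ≈ 18000 W

Thermal resistances in series:
R_aluminium = L/(kA) = 0.003/(235×21.2) = 6.022×10^-7 K/W
R_outer film = 1/(h_o·A) = 1/(21.2×21.2) = 0.002225 K/W
R_total = 0.002226 K/W
Q = ΔT / R_total = 40 / 0.002226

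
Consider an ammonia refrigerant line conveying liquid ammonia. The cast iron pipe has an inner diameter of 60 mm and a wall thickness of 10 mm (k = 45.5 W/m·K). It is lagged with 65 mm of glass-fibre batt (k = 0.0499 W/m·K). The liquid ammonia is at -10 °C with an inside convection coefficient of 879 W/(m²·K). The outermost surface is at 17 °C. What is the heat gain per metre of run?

q′ ≈ 8.75 W/m

Per-layer cylindrical resistances, series-summed:
R_inner film = 1/(h_i·2πr₁L) = 1/(879×2π×0.03×1) = 0.006035 K/W
R_cast iron pipe wall = ln(40/30)/(2π×45.5×1) = 0.001006 K/W
R_glass-fibre batt = ln(105/40)/(2π×0.0499×1) = 3.078 K/W
R_total = 3.085 K/W
Q = ΔT/R_total = 27/3.085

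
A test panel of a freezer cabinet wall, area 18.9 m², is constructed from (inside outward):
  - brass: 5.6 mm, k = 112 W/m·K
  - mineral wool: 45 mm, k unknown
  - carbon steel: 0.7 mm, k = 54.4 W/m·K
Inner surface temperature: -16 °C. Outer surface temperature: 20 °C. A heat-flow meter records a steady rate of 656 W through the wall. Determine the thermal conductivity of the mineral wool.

k ≈ 0.0434 W/(m·K)

Using the resistance-network approach (series):
R_brass = L/(kA) = 0.0056/(112×18.9) = 2.646×10^-6 K/W
R_carbon steel = L/(kA) = 0.0007/(54.4×18.9) = 6.808×10^-7 K/W
Sum of known resistances R_other = 3.326×10^-6 K/W
Total R = ΔT/Q = 36/656 = 0.05488 K/W
R_mineral wool = R_total − R_other = 0.05487 K/W
k = L/(R·A) = 0.045/(0.05487×18.9)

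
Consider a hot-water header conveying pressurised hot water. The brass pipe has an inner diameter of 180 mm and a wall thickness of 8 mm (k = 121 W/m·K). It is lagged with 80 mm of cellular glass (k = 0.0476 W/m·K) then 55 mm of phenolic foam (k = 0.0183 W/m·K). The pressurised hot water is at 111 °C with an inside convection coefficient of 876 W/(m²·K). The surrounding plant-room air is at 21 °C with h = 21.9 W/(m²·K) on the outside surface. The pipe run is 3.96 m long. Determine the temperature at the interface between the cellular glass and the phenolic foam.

T ≈ 69.9 °C

For a radial system each layer contributes R = ln(r_out/r_in)/(2πkL); films add R = 1/(hA).
R_inner film = 1/(h_i·2πr₁L) = 1/(876×2π×0.09×3.96) = 5.098×10^-4 K/W
R_brass pipe wall = ln(98/90)/(2π×121×3.96) = 2.829×10^-5 K/W
R_cellular glass = ln(178/98)/(2π×0.0476×3.96) = 0.5039 K/W
R_phenolic foam = ln(233/178)/(2π×0.0183×3.96) = 0.5913 K/W
R_outer film = 1/(h_o·2πr_oL) = 1/(21.9×2π×0.233×3.96) = 0.007876 K/W
R_total = 1.104 K/W
Q = ΔT/R_total = 90/1.104
Q = 81.5 W
T_interface = T_inner − Q·ΣR(inner→interface) = 111 − 81.5×0.5045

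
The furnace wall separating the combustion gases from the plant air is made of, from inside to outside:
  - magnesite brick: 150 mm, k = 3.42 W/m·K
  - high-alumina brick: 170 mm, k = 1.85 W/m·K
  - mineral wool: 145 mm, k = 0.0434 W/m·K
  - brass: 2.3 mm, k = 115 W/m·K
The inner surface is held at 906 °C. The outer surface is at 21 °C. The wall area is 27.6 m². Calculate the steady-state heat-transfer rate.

Series thermal resistances:
R_magnesite brick = L/(kA) = 0.15/(3.42×27.6) = 0.001589 K/W
R_high-alumina brick = L/(kA) = 0.17/(1.85×27.6) = 0.003329 K/W
R_mineral wool = L/(kA) = 0.145/(0.0434×27.6) = 0.1211 K/W
R_brass = L/(kA) = 0.0023/(115×27.6) = 7.246×10^-7 K/W
R_total = 0.126 K/W
Q = ΔT / R_total = 885 / 0.126

Q ≈ 7030 W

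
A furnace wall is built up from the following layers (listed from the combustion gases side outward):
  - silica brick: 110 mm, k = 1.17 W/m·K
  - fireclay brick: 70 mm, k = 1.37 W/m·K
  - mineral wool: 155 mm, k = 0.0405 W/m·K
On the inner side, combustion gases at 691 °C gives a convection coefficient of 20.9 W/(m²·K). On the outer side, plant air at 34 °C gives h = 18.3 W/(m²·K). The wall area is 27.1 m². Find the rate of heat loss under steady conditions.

Model the wall as resistances in series:
R_inner film = 1/(h_i·A) = 1/(20.9×27.1) = 0.001766 K/W
R_silica brick = L/(kA) = 0.11/(1.17×27.1) = 0.003469 K/W
R_fireclay brick = L/(kA) = 0.07/(1.37×27.1) = 0.001885 K/W
R_mineral wool = L/(kA) = 0.155/(0.0405×27.1) = 0.1412 K/W
R_outer film = 1/(h_o·A) = 1/(18.3×27.1) = 0.002016 K/W
R_total = 0.1504 K/W
Q = ΔT / R_total = 657 / 0.1504

Q ≈ 4370 W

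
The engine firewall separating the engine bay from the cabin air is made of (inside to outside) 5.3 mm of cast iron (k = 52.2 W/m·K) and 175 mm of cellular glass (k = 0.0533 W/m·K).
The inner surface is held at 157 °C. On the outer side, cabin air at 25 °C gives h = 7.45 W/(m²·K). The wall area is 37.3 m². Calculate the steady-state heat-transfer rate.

Q ≈ 1440 W

Thermal resistances in series:
R_cast iron = L/(kA) = 0.0053/(52.2×37.3) = 2.722×10^-6 K/W
R_cellular glass = L/(kA) = 0.175/(0.0533×37.3) = 0.08802 K/W
R_outer film = 1/(h_o·A) = 1/(7.45×37.3) = 0.003599 K/W
R_total = 0.09163 K/W
Q = ΔT / R_total = 132 / 0.09163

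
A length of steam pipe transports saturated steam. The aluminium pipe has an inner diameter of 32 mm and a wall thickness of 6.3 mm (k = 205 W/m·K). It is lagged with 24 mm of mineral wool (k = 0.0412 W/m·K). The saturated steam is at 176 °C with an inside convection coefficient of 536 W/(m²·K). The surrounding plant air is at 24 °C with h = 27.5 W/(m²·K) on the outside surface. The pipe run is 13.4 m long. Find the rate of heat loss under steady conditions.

Treating each annulus and film as a series resistance:
R_inner film = 1/(h_i·2πr₁L) = 1/(536×2π×0.016×13.4) = 0.001385 K/W
R_aluminium pipe wall = ln(22.3/16)/(2π×205×13.4) = 1.924×10^-5 K/W
R_mineral wool = ln(46.3/22.3)/(2π×0.0412×13.4) = 0.2106 K/W
R_outer film = 1/(h_o·2πr_oL) = 1/(27.5×2π×0.0463×13.4) = 0.009328 K/W
R_total = 0.2213 K/W
Q = ΔT/R_total = 152/0.2213

Q ≈ 687 W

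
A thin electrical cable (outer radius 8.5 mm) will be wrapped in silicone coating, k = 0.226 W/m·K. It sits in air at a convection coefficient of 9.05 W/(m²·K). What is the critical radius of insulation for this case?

For a cylinder r_cr = k/h = 0.226/9.05
r_cr = 25 mm; since the bare radius (8.5 mm) is below r_cr, adding a thin layer of insulation will *increase* heat loss.

r_cr ≈ 25 mm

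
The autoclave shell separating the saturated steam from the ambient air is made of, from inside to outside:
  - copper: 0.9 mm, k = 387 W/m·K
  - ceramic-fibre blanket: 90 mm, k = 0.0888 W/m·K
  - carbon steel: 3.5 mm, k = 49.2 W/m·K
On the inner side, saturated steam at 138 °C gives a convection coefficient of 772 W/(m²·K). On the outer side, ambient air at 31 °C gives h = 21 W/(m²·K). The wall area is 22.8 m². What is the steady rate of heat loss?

Thermal resistances in series:
R_inner film = 1/(h_i·A) = 1/(772×22.8) = 5.681×10^-5 K/W
R_copper = L/(kA) = 0.0009/(387×22.8) = 1.02×10^-7 K/W
R_ceramic-fibre blanket = L/(kA) = 0.09/(0.0888×22.8) = 0.04445 K/W
R_carbon steel = L/(kA) = 0.0035/(49.2×22.8) = 3.12×10^-6 K/W
R_outer film = 1/(h_o·A) = 1/(21×22.8) = 0.002089 K/W
R_total = 0.0466 K/W
Q = ΔT / R_total = 107 / 0.0466

Q ≈ 2300 W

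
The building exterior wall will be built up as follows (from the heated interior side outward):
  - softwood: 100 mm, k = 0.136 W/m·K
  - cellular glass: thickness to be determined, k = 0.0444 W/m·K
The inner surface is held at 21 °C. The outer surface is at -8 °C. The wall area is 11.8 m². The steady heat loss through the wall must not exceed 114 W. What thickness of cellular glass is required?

L ≈ 101 mm

Model the wall as resistances in series:
R_softwood = L/(kA) = 0.1/(0.136×11.8) = 0.06231 K/W
Sum of the known resistances R_other = 0.06231 K/W
Required total resistance R_tot = ΔT/Q_allow = 29/114 = 0.2544 K/W
R_cellular glass = R_tot − R_other = 0.1921 K/W
L = R·k·A = 0.1921×0.0444×11.8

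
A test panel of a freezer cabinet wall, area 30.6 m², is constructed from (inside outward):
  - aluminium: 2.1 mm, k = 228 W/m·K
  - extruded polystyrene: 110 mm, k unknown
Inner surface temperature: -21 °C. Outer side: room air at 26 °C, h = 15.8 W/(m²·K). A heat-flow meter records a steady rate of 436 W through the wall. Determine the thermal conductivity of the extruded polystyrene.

Thermal resistances in series:
R_aluminium = L/(kA) = 0.0021/(228×30.6) = 3.01×10^-7 K/W
R_outer film = 1/(h_o·A) = 1/(15.8×30.6) = 0.002068 K/W
Sum of known resistances R_other = 0.002069 K/W
Total R = ΔT/Q = 47/436 = 0.1078 K/W
R_extruded polystyrene = R_total − R_other = 0.1057 K/W
k = L/(R·A) = 0.11/(0.1057×30.6)

k ≈ 0.034 W/(m·K)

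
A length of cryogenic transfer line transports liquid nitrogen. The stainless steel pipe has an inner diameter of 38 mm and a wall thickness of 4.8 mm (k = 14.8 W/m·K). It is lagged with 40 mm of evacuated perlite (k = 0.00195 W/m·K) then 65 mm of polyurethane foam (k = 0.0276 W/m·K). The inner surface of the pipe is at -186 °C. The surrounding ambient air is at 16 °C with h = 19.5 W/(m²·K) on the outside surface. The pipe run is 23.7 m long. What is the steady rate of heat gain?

Q ≈ 56.6 W

Radial resistances (cylindrical: R_cond = ln(r_o/r_i)/(2πkL), R_conv = 1/(h·2πrL)):
R_stainless steel pipe wall = ln(23.8/19)/(2π×14.8×23.7) = 1.022×10^-4 K/W
R_evacuated perlite = ln(63.8/23.8)/(2π×0.00195×23.7) = 3.396 K/W
R_polyurethane foam = ln(128.8/63.8)/(2π×0.0276×23.7) = 0.1709 K/W
R_outer film = 1/(h_o·2πr_oL) = 1/(19.5×2π×0.1288×23.7) = 0.002674 K/W
R_total = 3.57 K/W
Q = ΔT/R_total = 202/3.57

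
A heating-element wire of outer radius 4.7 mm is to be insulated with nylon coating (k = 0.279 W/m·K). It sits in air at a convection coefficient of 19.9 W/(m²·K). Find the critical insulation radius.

For a cylinder r_cr = k/h = 0.279/19.9
r_cr = 14 mm; since the bare radius (4.7 mm) is below r_cr, adding a thin layer of insulation will *increase* heat loss.

r_cr ≈ 14 mm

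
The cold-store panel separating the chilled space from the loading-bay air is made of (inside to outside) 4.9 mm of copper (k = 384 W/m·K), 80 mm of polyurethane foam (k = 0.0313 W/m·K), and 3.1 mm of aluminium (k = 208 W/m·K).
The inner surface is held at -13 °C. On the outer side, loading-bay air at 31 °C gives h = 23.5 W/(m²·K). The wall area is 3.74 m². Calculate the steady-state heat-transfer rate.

Q ≈ 63.3 W

Using the resistance-network approach (series):
R_copper = L/(kA) = 0.0049/(384×3.74) = 3.412×10^-6 K/W
R_polyurethane foam = L/(kA) = 0.08/(0.0313×3.74) = 0.6834 K/W
R_aluminium = L/(kA) = 0.0031/(208×3.74) = 3.985×10^-6 K/W
R_outer film = 1/(h_o·A) = 1/(23.5×3.74) = 0.01138 K/W
R_total = 0.6948 K/W
Q = ΔT / R_total = 44 / 0.6948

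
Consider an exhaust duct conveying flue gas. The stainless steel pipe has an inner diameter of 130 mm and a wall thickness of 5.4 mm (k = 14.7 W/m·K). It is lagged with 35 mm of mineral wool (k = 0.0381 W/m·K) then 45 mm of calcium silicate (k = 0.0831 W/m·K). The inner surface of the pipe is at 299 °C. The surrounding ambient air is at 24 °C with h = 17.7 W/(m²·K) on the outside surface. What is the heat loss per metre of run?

Radial resistances (cylindrical: R_cond = ln(r_o/r_i)/(2πkL), R_conv = 1/(h·2πrL)):
R_stainless steel pipe wall = ln(70.4/65)/(2π×14.7×1) = 8.64×10^-4 K/W
R_mineral wool = ln(105.4/70.4)/(2π×0.0381×1) = 1.686 K/W
R_calcium silicate = ln(150.4/105.4)/(2π×0.0831×1) = 0.6809 K/W
R_outer film = 1/(h_o·2πr_oL) = 1/(17.7×2π×0.1504×1) = 0.05979 K/W
R_total = 2.427 K/W
Q = ΔT/R_total = 275/2.427

q′ ≈ 113 W/m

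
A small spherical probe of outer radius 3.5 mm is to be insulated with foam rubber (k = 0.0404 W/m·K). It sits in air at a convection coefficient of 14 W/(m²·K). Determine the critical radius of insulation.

For a sphere r_cr = 2k/h = 2×0.0404/14
r_cr = 5.77 mm; since the bare radius (3.5 mm) is below r_cr, adding a thin layer of insulation will *increase* heat loss.

r_cr ≈ 5.77 mm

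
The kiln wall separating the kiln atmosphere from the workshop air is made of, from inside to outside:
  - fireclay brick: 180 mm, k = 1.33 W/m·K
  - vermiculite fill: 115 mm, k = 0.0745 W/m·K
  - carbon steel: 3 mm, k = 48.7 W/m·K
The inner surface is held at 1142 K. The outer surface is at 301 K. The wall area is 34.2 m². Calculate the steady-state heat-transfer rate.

Q ≈ 17100 W

Model the wall as resistances in series:
R_fireclay brick = L/(kA) = 0.18/(1.33×34.2) = 0.003957 K/W
R_vermiculite fill = L/(kA) = 0.115/(0.0745×34.2) = 0.04514 K/W
R_carbon steel = L/(kA) = 0.003/(48.7×34.2) = 1.801×10^-6 K/W
R_total = 0.04909 K/W
Q = ΔT / R_total = 841 / 0.04909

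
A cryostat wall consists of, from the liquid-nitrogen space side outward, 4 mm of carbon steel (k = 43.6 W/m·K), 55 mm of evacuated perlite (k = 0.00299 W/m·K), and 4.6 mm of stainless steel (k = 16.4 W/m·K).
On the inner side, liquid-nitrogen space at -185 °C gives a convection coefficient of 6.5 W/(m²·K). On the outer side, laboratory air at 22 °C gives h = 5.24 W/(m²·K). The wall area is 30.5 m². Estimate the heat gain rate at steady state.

Treating each layer as a thermal resistance in series:
R_inner film = 1/(h_i·A) = 1/(6.5×30.5) = 0.005044 K/W
R_carbon steel = L/(kA) = 0.004/(43.6×30.5) = 3.008×10^-6 K/W
R_evacuated perlite = L/(kA) = 0.055/(0.00299×30.5) = 0.6031 K/W
R_stainless steel = L/(kA) = 0.0046/(16.4×30.5) = 9.196×10^-6 K/W
R_outer film = 1/(h_o·A) = 1/(5.24×30.5) = 0.006257 K/W
R_total = 0.6144 K/W
Q = ΔT / R_total = 207 / 0.6144

Q ≈ 337 W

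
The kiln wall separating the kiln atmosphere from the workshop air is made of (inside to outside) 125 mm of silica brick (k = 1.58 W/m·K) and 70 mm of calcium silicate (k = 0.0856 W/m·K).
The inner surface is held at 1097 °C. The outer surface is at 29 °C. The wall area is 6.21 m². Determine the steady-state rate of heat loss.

Q ≈ 7390 W

Using the resistance-network approach (series):
R_silica brick = L/(kA) = 0.125/(1.58×6.21) = 0.01274 K/W
R_calcium silicate = L/(kA) = 0.07/(0.0856×6.21) = 0.1317 K/W
R_total = 0.1444 K/W
Q = ΔT / R_total = 1068 / 0.1444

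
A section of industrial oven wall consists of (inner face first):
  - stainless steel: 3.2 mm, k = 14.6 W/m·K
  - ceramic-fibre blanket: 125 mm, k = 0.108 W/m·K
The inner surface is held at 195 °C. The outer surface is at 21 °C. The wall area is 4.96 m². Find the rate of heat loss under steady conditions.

Series thermal resistances:
R_stainless steel = L/(kA) = 0.0032/(14.6×4.96) = 4.419×10^-5 K/W
R_ceramic-fibre blanket = L/(kA) = 0.125/(0.108×4.96) = 0.2333 K/W
R_total = 0.2334 K/W
Q = ΔT / R_total = 174 / 0.2334

Q ≈ 746 W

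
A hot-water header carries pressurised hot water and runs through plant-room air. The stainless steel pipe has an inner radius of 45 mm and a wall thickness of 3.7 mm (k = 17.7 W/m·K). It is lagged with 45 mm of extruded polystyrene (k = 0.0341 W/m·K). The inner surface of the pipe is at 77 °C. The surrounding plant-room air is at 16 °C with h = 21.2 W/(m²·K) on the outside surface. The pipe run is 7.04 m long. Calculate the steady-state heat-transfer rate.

Q ≈ 137 W

Treating each annulus and film as a series resistance:
R_stainless steel pipe wall = ln(48.7/45)/(2π×17.7×7.04) = 1.009×10^-4 K/W
R_extruded polystyrene = ln(93.7/48.7)/(2π×0.0341×7.04) = 0.4339 K/W
R_outer film = 1/(h_o·2πr_oL) = 1/(21.2×2π×0.0937×7.04) = 0.01138 K/W
R_total = 0.4453 K/W
Q = ΔT/R_total = 61/0.4453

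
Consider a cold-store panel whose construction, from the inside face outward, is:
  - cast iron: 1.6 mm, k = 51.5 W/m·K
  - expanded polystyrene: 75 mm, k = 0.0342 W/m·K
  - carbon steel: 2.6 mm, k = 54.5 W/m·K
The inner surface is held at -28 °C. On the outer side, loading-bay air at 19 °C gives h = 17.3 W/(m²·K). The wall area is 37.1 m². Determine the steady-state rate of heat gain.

Q ≈ 775 W

Model the wall as resistances in series:
R_cast iron = L/(kA) = 0.0016/(51.5×37.1) = 8.374×10^-7 K/W
R_expanded polystyrene = L/(kA) = 0.075/(0.0342×37.1) = 0.05911 K/W
R_carbon steel = L/(kA) = 0.0026/(54.5×37.1) = 1.286×10^-6 K/W
R_outer film = 1/(h_o·A) = 1/(17.3×37.1) = 0.001558 K/W
R_total = 0.06067 K/W
Q = ΔT / R_total = 47 / 0.06067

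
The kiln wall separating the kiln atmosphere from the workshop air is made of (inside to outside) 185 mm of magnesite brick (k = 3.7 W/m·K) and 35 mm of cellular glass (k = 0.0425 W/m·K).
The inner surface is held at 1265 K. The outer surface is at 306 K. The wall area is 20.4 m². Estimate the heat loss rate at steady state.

Treating each layer as a thermal resistance in series:
R_magnesite brick = L/(kA) = 0.185/(3.7×20.4) = 0.002451 K/W
R_cellular glass = L/(kA) = 0.035/(0.0425×20.4) = 0.04037 K/W
R_total = 0.04282 K/W
Q = ΔT / R_total = 959 / 0.04282

Q ≈ 22400 W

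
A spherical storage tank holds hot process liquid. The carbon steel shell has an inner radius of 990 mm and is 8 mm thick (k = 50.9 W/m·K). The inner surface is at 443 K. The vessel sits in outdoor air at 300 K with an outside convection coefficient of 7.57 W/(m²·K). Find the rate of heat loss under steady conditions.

Spherical conduction: R = (1/r_in − 1/r_out)/(4πk) per layer; series-sum.
R_carbon steel shell = (1/0.99 − 1/0.998)/(4π×50.9) = 1.266×10^-5 K/W
R_outer film = 1/(h·4πr_o²) = 1/(7.57×4π×0.998²) = 0.01055 K/W
R_total = 0.01057 K/W
Q = ΔT/R_total = 143/0.01057

Q ≈ 13500 W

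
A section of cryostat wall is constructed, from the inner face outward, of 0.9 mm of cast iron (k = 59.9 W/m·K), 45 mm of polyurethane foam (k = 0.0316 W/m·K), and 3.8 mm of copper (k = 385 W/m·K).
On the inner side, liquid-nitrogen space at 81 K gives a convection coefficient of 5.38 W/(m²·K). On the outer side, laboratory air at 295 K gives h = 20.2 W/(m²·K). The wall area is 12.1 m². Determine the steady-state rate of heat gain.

Treating each layer as a thermal resistance in series:
R_inner film = 1/(h_i·A) = 1/(5.38×12.1) = 0.01536 K/W
R_cast iron = L/(kA) = 0.0009/(59.9×12.1) = 1.242×10^-6 K/W
R_polyurethane foam = L/(kA) = 0.045/(0.0316×12.1) = 0.1177 K/W
R_copper = L/(kA) = 0.0038/(385×12.1) = 8.157×10^-7 K/W
R_outer film = 1/(h_o·A) = 1/(20.2×12.1) = 0.004091 K/W
R_total = 0.1371 K/W
Q = ΔT / R_total = 214 / 0.1371

Q ≈ 1560 W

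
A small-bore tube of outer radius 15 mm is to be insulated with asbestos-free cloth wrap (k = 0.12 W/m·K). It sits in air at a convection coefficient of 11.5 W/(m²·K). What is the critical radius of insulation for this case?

r_cr ≈ 10.4 mm

For a cylinder r_cr = k/h = 0.12/11.5
r_cr = 10.4 mm; since the bare radius (15 mm) is above r_cr, any added insulation will reduce heat loss.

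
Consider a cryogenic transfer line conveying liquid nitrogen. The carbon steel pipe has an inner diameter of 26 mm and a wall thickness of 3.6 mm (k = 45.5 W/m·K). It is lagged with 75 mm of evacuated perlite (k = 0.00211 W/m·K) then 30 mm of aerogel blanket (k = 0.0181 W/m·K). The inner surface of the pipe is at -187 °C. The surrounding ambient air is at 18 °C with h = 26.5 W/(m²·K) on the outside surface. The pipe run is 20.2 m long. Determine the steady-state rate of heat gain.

For a radial system each layer contributes R = ln(r_out/r_in)/(2πkL); films add R = 1/(hA).
R_carbon steel pipe wall = ln(16.6/13)/(2π×45.5×20.2) = 4.233×10^-5 K/W
R_evacuated perlite = ln(91.6/16.6)/(2π×0.00211×20.2) = 6.378 K/W
R_aerogel blanket = ln(121.6/91.6)/(2π×0.0181×20.2) = 0.1233 K/W
R_outer film = 1/(h_o·2πr_oL) = 1/(26.5×2π×0.1216×20.2) = 0.002445 K/W
R_total = 6.504 K/W
Q = ΔT/R_total = 205/6.504

Q ≈ 31.5 W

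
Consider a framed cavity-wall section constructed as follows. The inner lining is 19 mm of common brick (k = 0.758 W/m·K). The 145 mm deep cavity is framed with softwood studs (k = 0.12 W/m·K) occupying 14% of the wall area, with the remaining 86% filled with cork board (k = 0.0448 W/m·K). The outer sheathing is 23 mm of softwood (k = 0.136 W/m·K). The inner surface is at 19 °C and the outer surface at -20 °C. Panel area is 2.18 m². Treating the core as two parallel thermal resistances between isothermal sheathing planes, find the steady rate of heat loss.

Q ≈ 30.2 W

Sheathing layers in series; stud and cavity paths in parallel between them.
R_inner = 0.019/(0.758×2.18) = 0.0115 K/W
R_stud  = 0.145/(0.12×0.14×2.18) = 3.959 K/W
R_cav   = 0.145/(0.0448×0.86×2.18) = 1.726 K/W
1/R_core = 1/R_stud + 1/R_cav → R_core = 1.202 K/W
R_outer = 0.023/(0.136×2.18) = 0.07758 K/W
R_total = 1.291 K/W
Q = ΔT/R_total = 39/1.291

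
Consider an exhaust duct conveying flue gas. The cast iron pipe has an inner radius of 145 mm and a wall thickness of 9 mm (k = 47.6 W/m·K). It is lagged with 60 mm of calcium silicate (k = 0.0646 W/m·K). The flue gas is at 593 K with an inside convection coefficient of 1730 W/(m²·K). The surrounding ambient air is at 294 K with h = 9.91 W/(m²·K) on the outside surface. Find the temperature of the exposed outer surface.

T ≈ 319 K

Treating each annulus and film as a series resistance:
R_inner film = 1/(h_i·2πr₁L) = 1/(1730×2π×0.145×1) = 6.345×10^-4 K/W
R_cast iron pipe wall = ln(154/145)/(2π×47.6×1) = 2.013×10^-4 K/W
R_calcium silicate = ln(214/154)/(2π×0.0646×1) = 0.8106 K/W
R_outer film = 1/(h_o·2πr_oL) = 1/(9.91×2π×0.214×1) = 0.07505 K/W
R_total = 0.8865 K/W
Q = ΔT/R_total = 299/0.8865
Q = 337 W/m
T_interface = T_inner − Q·ΣR(inner→interface) = 593 − 337×0.8115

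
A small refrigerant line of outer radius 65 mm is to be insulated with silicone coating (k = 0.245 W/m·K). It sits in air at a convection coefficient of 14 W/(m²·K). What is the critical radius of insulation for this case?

For a cylinder r_cr = k/h = 0.245/14
r_cr = 17.5 mm; since the bare radius (65 mm) is above r_cr, any added insulation will reduce heat loss.

r_cr ≈ 17.5 mm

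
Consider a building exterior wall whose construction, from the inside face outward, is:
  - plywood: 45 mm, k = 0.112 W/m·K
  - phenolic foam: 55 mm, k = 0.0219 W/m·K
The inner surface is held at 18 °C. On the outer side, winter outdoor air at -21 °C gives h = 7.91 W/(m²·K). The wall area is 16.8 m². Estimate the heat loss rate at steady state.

Q ≈ 216 W

Using the resistance-network approach (series):
R_plywood = L/(kA) = 0.045/(0.112×16.8) = 0.02392 K/W
R_phenolic foam = L/(kA) = 0.055/(0.0219×16.8) = 0.1495 K/W
R_outer film = 1/(h_o·A) = 1/(7.91×16.8) = 0.007525 K/W
R_total = 0.1809 K/W
Q = ΔT / R_total = 39 / 0.1809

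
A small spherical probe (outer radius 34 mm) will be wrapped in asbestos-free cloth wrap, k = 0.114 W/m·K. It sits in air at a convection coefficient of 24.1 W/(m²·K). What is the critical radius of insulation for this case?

For a sphere r_cr = 2k/h = 2×0.114/24.1
r_cr = 9.46 mm; since the bare radius (34 mm) is above r_cr, any added insulation will reduce heat loss.

r_cr ≈ 9.46 mm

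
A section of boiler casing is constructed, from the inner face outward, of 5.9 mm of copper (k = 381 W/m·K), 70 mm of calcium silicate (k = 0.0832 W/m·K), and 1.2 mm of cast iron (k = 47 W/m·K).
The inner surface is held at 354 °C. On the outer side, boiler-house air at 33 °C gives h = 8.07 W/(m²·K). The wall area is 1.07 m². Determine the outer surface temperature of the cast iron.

Using the resistance-network approach (series):
R_copper = L/(kA) = 0.0059/(381×1.07) = 1.447×10^-5 K/W
R_calcium silicate = L/(kA) = 0.07/(0.0832×1.07) = 0.7863 K/W
R_cast iron = L/(kA) = 0.0012/(47×1.07) = 2.386×10^-5 K/W
R_outer film = 1/(h_o·A) = 1/(8.07×1.07) = 0.1158 K/W
R_total = 0.9022 K/W;  Q = ΔT/R_total = 321/0.9022 = 355.8 W
T_interface = T_inner − Q·ΣR(inner→interface) = 354 − 356×0.7863

T ≈ 74.2 °C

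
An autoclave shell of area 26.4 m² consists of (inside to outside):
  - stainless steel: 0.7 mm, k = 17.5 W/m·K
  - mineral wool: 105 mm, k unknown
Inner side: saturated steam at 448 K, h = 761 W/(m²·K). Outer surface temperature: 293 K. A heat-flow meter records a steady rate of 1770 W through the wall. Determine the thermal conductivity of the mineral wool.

Using the resistance-network approach (series):
R_inner film = 1/(h_i·A) = 1/(761×26.4) = 4.978×10^-5 K/W
R_stainless steel = L/(kA) = 0.0007/(17.5×26.4) = 1.515×10^-6 K/W
Sum of known resistances R_other = 5.129×10^-5 K/W
Total R = ΔT/Q = 155/1770 = 0.08757 K/W
R_mineral wool = R_total − R_other = 0.08752 K/W
k = L/(R·A) = 0.105/(0.08752×26.4)

k ≈ 0.0454 W/(m·K)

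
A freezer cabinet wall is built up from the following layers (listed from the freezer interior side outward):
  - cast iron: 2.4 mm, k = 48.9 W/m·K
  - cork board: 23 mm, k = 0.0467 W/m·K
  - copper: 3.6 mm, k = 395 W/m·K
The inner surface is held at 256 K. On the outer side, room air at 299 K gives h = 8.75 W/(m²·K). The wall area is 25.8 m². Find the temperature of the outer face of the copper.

Treating each layer as a thermal resistance in series:
R_cast iron = L/(kA) = 0.0024/(48.9×25.8) = 1.902×10^-6 K/W
R_cork board = L/(kA) = 0.023/(0.0467×25.8) = 0.01909 K/W
R_copper = L/(kA) = 0.0036/(395×25.8) = 3.533×10^-7 K/W
R_outer film = 1/(h_o·A) = 1/(8.75×25.8) = 0.00443 K/W
R_total = 0.02352 K/W;  Q = ΔT/R_total = 43/0.02352 = 1828 W
T_interface = T_inner + Q·ΣR(inner→interface) = 256 + 1830×0.01909

T ≈ 291 K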